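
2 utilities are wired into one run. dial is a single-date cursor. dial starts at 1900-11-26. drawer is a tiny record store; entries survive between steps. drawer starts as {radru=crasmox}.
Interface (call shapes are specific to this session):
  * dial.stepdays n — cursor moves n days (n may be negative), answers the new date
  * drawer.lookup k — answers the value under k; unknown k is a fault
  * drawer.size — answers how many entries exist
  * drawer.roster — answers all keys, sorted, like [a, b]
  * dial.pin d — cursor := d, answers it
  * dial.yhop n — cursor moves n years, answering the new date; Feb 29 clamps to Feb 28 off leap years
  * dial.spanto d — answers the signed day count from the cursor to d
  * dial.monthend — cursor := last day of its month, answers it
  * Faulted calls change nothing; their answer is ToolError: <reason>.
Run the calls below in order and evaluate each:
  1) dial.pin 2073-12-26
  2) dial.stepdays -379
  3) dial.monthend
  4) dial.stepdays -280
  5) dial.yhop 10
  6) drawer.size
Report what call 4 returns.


Answer: 2072-03-26

Derivation:
-> dial.pin(d=2073-12-26)
<- 2073-12-26
-> dial.stepdays(n=-379)
<- 2072-12-12
-> dial.monthend()
<- 2072-12-31
-> dial.stepdays(n=-280)
<- 2072-03-26
-> dial.yhop(n=10)
<- 2082-03-26
-> drawer.size()
<- 1


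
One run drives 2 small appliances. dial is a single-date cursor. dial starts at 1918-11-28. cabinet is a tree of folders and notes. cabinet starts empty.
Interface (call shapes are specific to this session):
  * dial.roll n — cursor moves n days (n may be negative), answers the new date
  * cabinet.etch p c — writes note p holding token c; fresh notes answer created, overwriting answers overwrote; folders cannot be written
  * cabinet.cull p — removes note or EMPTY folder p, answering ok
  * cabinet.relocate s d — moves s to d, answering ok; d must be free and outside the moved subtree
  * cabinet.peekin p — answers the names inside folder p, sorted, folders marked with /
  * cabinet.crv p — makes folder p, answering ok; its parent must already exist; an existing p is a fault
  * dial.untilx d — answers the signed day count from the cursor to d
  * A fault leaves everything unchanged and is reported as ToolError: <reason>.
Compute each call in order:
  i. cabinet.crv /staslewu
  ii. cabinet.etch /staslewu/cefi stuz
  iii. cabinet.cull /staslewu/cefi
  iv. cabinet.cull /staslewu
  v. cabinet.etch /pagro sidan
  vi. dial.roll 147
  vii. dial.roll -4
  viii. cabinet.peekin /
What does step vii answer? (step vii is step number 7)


Answer: 1919-04-20

Derivation:
-> cabinet.crv(p→/staslewu)
<- ok
-> cabinet.etch(p→/staslewu/cefi, c→stuz)
<- created
-> cabinet.cull(p→/staslewu/cefi)
<- ok
-> cabinet.cull(p→/staslewu)
<- ok
-> cabinet.etch(p→/pagro, c→sidan)
<- created
-> dial.roll(n→147)
<- 1919-04-24
-> dial.roll(n→-4)
<- 1919-04-20
-> cabinet.peekin(p→/)
<- [pagro]


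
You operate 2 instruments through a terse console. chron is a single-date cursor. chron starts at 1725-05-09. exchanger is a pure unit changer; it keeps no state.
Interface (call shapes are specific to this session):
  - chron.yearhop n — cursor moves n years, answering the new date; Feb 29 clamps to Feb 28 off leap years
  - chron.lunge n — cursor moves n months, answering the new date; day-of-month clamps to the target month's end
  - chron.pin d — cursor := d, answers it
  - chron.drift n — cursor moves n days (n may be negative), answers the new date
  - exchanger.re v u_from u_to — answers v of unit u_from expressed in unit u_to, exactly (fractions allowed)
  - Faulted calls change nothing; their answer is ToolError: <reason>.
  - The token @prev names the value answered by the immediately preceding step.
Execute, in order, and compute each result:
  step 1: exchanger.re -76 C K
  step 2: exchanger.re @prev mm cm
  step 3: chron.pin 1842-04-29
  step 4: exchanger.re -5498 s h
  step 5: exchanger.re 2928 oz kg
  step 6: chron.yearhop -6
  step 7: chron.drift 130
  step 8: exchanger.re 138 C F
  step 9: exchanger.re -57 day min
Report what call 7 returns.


Next I call exchanger.re on v=-76, u_from=C, u_to=K: 3943/20.
I try exchanger.re on v=@prev, u_from=mm, u_to=cm, giving 3943/200.
Then chron.pin on d=1842-04-29, and observe 1842-04-29.
I run exchanger.re on v=-5498, u_from=s, u_to=h: -2749/1800.
Now I run exchanger.re on v=2928, u_from=oz, u_to=kg, which returns 8300740371/100000000.
I use chron.yearhop on n=-6, → 1836-04-29.
I try chron.drift on n=130, and get 1836-09-06.
Using exchanger.re on v=138, u_from=C, u_to=F, which returns 1402/5.
Then exchanger.re on v=-57, u_from=day, u_to=min, yielding -82080.

Answer: 1836-09-06


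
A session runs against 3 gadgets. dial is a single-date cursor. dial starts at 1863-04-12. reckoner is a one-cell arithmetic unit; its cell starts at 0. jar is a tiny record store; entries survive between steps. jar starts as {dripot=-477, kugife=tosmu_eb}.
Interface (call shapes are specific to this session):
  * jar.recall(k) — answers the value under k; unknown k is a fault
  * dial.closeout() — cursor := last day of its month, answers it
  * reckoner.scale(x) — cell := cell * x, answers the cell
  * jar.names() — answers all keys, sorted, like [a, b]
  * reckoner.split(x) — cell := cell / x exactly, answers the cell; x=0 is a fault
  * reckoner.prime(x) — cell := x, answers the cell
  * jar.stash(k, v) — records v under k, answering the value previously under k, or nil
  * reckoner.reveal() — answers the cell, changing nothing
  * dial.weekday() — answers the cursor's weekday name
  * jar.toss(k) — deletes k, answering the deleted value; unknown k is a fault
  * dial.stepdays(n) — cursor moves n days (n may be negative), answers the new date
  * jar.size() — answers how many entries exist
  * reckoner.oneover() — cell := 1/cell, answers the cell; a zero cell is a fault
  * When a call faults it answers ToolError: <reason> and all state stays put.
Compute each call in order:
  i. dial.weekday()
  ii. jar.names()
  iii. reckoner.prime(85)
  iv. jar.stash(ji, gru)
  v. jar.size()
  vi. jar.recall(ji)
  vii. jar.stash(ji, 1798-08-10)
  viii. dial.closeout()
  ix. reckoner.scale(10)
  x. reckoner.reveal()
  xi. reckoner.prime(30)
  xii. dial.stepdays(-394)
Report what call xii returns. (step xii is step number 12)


Answer: 1862-04-01

Derivation:
==> dial.weekday()
<== Sunday
==> jar.names()
<== [dripot, kugife]
==> reckoner.prime(85)
<== 85
==> jar.stash(ji, gru)
<== nil
==> jar.size()
<== 3
==> jar.recall(ji)
<== gru
==> jar.stash(ji, 1798-08-10)
<== gru
==> dial.closeout()
<== 1863-04-30
==> reckoner.scale(10)
<== 850
==> reckoner.reveal()
<== 850
==> reckoner.prime(30)
<== 30
==> dial.stepdays(-394)
<== 1862-04-01


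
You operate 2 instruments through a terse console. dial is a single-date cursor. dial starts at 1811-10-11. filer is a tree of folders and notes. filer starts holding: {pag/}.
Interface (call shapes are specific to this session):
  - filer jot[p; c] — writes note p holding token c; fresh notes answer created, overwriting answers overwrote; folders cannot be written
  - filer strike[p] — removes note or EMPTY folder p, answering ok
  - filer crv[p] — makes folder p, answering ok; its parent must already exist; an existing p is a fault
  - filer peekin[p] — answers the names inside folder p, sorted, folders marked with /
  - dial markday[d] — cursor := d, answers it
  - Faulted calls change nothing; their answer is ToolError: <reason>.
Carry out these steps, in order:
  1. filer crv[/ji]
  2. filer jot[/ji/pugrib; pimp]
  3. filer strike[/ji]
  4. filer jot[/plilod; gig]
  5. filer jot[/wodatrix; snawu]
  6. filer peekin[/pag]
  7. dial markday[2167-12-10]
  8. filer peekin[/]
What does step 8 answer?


==> filer crv(/ji)
<== ok
==> filer jot(/ji/pugrib, pimp)
<== created
==> filer strike(/ji)
<== ToolError: not empty
==> filer jot(/plilod, gig)
<== created
==> filer jot(/wodatrix, snawu)
<== created
==> filer peekin(/pag)
<== []
==> dial markday(2167-12-10)
<== 2167-12-10
==> filer peekin(/)
<== [ji/, pag/, plilod, wodatrix]

Answer: [ji/, pag/, plilod, wodatrix]


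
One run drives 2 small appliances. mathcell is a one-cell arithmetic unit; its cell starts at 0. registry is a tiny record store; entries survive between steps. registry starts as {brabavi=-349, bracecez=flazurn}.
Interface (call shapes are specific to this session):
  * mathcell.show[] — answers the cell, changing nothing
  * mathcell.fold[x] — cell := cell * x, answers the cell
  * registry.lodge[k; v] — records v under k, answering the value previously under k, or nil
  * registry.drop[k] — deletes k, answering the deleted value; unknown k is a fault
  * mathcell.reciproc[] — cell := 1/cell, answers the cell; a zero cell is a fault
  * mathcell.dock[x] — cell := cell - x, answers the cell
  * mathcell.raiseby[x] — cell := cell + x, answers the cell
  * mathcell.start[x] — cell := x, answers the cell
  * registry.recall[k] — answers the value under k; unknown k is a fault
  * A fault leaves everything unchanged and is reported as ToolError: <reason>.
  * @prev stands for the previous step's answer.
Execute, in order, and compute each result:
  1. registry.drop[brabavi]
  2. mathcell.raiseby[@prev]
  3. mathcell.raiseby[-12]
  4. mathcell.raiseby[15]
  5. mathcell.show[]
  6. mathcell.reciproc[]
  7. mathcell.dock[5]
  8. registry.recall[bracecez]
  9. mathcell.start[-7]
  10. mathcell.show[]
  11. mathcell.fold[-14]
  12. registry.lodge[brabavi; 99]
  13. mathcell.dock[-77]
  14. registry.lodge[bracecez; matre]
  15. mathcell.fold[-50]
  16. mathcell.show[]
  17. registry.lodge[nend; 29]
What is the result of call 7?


Calling drop using k='brabavi', — result: -349.
I run raiseby using x='@prev', — result: -349.
Calling raiseby using x='-12', and see -361.
I try raiseby using x='15', which returns -346.
Next I call show(), which returns -346.
Next I call reciproc(): -1/346.
I invoke dock using x='5': -1731/346.
I call recall using k='bracecez', and get flazurn.
Using start using x='-7', and get -7.
Then show, and get -7.
Using fold using x='-14', yielding 98.
Calling lodge using k='brabavi', v='99', which returns nil.
I run dock using x='-77', and observe 175.
Now I run lodge using k='bracecez', v='matre', yielding flazurn.
I call fold using x='-50', which returns -8750.
I run show, — result: -8750.
I call lodge using k='nend', v='29', → nil.

Answer: -1731/346


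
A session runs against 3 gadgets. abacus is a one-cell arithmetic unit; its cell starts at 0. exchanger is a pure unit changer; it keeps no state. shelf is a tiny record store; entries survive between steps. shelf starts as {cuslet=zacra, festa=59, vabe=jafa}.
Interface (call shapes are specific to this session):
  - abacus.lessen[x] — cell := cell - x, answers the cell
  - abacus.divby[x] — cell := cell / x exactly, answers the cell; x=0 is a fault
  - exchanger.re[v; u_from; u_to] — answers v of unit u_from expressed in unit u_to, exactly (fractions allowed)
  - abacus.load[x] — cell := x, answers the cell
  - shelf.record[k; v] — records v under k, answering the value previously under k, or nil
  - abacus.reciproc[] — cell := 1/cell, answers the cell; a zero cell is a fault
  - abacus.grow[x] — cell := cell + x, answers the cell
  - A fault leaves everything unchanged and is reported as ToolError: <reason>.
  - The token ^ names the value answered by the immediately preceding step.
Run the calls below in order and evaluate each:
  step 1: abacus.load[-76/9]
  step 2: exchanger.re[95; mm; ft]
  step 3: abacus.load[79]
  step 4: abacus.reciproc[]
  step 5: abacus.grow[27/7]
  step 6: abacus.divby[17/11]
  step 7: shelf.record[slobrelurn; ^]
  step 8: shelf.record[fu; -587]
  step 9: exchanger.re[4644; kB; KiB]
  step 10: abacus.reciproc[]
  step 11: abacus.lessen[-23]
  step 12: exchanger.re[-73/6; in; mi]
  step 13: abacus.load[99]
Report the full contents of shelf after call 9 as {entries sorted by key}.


==> abacus.load(x='-76/9')
<== -76/9
==> exchanger.re(v='95', u_from='mm', u_to='ft')
<== 475/1524
==> abacus.load(x='79')
<== 79
==> abacus.reciproc()
<== 1/79
==> abacus.grow(x='27/7')
<== 2140/553
==> abacus.divby(x='17/11')
<== 23540/9401
==> shelf.record(k='slobrelurn', v='^')
<== nil
==> shelf.record(k='fu', v='-587')
<== nil
==> exchanger.re(v='4644', u_from='kB', u_to='KiB')
<== 145125/32
==> abacus.reciproc()
<== 9401/23540
==> abacus.lessen(x='-23')
<== 550821/23540
==> exchanger.re(v='-73/6', u_from='in', u_to='mi')
<== -73/380160
==> abacus.load(x='99')
<== 99

Answer: {cuslet=zacra, festa=59, fu=-587, slobrelurn=23540/9401, vabe=jafa}


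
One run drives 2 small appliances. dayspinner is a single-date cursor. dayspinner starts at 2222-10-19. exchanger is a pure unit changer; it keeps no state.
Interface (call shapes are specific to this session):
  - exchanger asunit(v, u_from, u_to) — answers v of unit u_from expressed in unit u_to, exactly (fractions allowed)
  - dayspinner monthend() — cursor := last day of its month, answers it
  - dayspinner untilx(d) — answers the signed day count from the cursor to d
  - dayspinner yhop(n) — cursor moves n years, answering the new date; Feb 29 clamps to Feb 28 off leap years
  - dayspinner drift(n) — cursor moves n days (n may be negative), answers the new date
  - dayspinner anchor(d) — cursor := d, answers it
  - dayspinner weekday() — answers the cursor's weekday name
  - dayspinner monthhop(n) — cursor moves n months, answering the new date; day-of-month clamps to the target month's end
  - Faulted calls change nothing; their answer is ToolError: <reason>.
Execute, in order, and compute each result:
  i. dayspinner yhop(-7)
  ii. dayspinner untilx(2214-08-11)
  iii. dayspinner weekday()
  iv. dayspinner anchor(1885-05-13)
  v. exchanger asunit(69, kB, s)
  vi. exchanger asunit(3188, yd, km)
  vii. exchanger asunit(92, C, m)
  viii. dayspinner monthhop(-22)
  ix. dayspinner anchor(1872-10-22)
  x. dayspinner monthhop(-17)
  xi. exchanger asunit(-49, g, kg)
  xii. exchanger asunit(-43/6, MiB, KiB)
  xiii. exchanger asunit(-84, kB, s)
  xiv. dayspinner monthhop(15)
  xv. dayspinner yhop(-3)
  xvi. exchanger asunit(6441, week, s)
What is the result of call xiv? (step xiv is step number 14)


;; dayspinner yhop(n→-7) : 2215-10-19
;; dayspinner untilx(d→2214-08-11) : -434
;; dayspinner weekday() : Thursday
;; dayspinner anchor(d→1885-05-13) : 1885-05-13
;; exchanger asunit(v→69, u_from→kB, u_to→s) : ToolError: incompatible units
;; exchanger asunit(v→3188, u_from→yd, u_to→km) : 910971/312500
;; exchanger asunit(v→92, u_from→C, u_to→m) : ToolError: incompatible units
;; dayspinner monthhop(n→-22) : 1883-07-13
;; dayspinner anchor(d→1872-10-22) : 1872-10-22
;; dayspinner monthhop(n→-17) : 1871-05-22
;; exchanger asunit(v→-49, u_from→g, u_to→kg) : -49/1000
;; exchanger asunit(v→-43/6, u_from→MiB, u_to→KiB) : -22016/3
;; exchanger asunit(v→-84, u_from→kB, u_to→s) : ToolError: incompatible units
;; dayspinner monthhop(n→15) : 1872-08-22
;; dayspinner yhop(n→-3) : 1869-08-22
;; exchanger asunit(v→6441, u_from→week, u_to→s) : 3895516800

Answer: 1872-08-22


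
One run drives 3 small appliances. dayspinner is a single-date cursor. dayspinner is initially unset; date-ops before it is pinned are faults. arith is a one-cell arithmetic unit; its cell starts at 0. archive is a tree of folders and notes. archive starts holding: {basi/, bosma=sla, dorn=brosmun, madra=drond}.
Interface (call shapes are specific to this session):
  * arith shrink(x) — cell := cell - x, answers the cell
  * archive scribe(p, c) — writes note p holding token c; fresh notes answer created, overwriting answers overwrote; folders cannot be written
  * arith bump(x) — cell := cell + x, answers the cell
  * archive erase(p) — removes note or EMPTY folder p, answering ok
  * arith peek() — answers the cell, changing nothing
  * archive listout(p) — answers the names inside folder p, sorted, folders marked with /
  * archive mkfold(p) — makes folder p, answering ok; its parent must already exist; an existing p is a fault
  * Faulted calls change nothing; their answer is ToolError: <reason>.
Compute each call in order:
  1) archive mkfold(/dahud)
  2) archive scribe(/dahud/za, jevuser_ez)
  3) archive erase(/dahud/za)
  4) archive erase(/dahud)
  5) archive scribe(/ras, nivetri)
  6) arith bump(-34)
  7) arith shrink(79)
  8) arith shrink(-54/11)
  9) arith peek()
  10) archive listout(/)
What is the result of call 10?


CALL archive mkfold[p→/dahud]
RET  ok
CALL archive scribe[p→/dahud/za; c→jevuser_ez]
RET  created
CALL archive erase[p→/dahud/za]
RET  ok
CALL archive erase[p→/dahud]
RET  ok
CALL archive scribe[p→/ras; c→nivetri]
RET  created
CALL arith bump[x→-34]
RET  -34
CALL arith shrink[x→79]
RET  -113
CALL arith shrink[x→-54/11]
RET  -1189/11
CALL arith peek[]
RET  -1189/11
CALL archive listout[p→/]
RET  [basi/, bosma, dorn, madra, ras]

Answer: [basi/, bosma, dorn, madra, ras]


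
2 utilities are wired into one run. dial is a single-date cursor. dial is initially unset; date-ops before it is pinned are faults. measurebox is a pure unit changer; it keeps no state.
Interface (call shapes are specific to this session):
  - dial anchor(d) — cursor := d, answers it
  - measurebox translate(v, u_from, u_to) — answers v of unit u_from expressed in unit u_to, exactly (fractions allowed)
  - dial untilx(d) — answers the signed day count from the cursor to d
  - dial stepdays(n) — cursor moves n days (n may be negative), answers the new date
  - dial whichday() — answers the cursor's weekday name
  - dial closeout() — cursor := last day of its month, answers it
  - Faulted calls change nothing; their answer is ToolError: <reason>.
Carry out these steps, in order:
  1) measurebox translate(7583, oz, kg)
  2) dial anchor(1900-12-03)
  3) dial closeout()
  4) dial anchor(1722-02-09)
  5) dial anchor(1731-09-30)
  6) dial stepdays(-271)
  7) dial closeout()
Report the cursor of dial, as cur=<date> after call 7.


Answer: cur=1731-01-31

Derivation:
>>> measurebox translate v='7583' u_from='oz' u_to='kg'
:: 343959094171/1600000000
>>> dial anchor d='1900-12-03'
:: 1900-12-03
>>> dial closeout
:: 1900-12-31
>>> dial anchor d='1722-02-09'
:: 1722-02-09
>>> dial anchor d='1731-09-30'
:: 1731-09-30
>>> dial stepdays n='-271'
:: 1731-01-02
>>> dial closeout
:: 1731-01-31


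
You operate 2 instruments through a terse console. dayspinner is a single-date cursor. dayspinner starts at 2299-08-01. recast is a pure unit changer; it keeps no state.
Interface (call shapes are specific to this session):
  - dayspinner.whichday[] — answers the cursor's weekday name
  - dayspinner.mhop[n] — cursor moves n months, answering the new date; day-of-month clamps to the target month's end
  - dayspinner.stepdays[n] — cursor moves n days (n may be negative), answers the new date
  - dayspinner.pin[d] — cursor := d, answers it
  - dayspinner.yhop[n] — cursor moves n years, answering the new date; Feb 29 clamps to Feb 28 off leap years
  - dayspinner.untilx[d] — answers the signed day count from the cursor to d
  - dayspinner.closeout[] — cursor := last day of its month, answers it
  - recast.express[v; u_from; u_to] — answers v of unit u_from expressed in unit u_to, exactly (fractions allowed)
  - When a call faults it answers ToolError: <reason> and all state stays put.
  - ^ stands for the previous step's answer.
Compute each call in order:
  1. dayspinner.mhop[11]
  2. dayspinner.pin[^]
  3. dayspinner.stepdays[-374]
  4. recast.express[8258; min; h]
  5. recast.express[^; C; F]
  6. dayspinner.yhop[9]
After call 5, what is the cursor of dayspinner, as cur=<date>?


Answer: cur=2299-06-22

Derivation:
~$ mhop n→11
:: 2300-07-01
~$ pin d→^
:: 2300-07-01
~$ stepdays n→-374
:: 2299-06-22
~$ express v→8258 u_from→min u_to→h
:: 4129/30
~$ express v→^ u_from→C u_to→F
:: 13987/50
~$ yhop n→9
:: 2308-06-22


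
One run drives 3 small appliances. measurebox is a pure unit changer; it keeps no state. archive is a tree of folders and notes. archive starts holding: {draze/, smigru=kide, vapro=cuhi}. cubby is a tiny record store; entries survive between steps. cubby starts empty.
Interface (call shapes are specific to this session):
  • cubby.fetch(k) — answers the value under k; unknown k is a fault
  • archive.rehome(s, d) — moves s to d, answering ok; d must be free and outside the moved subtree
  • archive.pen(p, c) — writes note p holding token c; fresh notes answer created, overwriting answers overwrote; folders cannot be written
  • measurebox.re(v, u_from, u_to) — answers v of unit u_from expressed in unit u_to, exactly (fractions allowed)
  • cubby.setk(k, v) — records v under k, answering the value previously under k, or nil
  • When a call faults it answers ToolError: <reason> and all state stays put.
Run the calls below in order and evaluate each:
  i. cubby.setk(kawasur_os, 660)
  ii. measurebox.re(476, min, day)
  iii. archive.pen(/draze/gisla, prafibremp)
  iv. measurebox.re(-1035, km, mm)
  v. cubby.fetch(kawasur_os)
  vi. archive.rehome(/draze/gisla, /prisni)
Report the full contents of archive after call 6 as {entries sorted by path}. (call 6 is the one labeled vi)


Answer: {draze/, prisni=prafibremp, smigru=kide, vapro=cuhi}

Derivation:
$ setk kawasur_os 660
  nil
$ re 476 min day
  119/360
$ pen /draze/gisla prafibremp
  created
$ re -1035 km mm
  -1035000000
$ fetch kawasur_os
  660
$ rehome /draze/gisla /prisni
  ok


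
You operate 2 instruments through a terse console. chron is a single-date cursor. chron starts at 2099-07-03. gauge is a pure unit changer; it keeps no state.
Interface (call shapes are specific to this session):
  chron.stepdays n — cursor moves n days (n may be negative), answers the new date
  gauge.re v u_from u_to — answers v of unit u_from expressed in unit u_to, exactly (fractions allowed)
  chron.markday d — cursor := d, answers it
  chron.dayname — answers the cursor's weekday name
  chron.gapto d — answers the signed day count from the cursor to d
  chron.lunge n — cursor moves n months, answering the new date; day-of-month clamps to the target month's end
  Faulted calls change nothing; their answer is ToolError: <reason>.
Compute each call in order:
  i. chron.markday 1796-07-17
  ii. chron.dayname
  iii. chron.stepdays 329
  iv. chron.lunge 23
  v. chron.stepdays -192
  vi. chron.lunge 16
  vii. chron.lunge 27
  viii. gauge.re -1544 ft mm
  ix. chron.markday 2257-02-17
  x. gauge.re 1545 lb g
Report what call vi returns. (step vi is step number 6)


Answer: 1800-02-28

Derivation:
-- chron.markday(d=1796-07-17) : 1796-07-17
-- chron.dayname() : Sunday
-- chron.stepdays(n=329) : 1797-06-11
-- chron.lunge(n=23) : 1799-05-11
-- chron.stepdays(n=-192) : 1798-10-31
-- chron.lunge(n=16) : 1800-02-28
-- chron.lunge(n=27) : 1802-05-28
-- gauge.re(v=-1544, u_from=ft, u_to=mm) : -2353056/5
-- chron.markday(d=2257-02-17) : 2257-02-17
-- gauge.re(v=1545, u_from=lb, u_to=g) : 14016004233/20000


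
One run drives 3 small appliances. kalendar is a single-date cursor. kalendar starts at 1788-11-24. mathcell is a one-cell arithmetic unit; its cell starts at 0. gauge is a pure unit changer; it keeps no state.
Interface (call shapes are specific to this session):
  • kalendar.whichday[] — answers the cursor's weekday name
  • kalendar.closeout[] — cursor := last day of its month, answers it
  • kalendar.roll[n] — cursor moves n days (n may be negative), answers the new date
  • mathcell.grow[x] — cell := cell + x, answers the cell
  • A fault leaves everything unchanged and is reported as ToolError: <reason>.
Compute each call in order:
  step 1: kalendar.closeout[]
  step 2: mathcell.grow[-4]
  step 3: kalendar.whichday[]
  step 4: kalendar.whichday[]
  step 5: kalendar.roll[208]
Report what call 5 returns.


Answer: 1789-06-26

Derivation:
>> kalendar.closeout()
<< 1788-11-30
>> mathcell.grow(x=-4)
<< -4
>> kalendar.whichday()
<< Sunday
>> kalendar.whichday()
<< Sunday
>> kalendar.roll(n=208)
<< 1789-06-26


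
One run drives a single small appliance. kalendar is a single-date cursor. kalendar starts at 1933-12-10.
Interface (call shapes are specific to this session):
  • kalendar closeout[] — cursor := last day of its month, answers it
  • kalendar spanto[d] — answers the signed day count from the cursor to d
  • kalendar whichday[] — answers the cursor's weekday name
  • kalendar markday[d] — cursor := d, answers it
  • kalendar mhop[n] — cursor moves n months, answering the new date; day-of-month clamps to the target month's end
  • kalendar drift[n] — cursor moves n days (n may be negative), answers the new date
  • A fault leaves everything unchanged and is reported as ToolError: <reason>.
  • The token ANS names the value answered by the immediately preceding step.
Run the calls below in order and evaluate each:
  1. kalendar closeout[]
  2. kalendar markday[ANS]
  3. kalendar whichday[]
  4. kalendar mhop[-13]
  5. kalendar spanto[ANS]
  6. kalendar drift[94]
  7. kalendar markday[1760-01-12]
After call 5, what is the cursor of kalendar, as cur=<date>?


Step: kalendar closeout[]
Result: 1933-12-31
Step: kalendar markday[d=ANS]
Result: 1933-12-31
Step: kalendar whichday[]
Result: Sunday
Step: kalendar mhop[n=-13]
Result: 1932-11-30
Step: kalendar spanto[d=ANS]
Result: 0
Step: kalendar drift[n=94]
Result: 1933-03-04
Step: kalendar markday[d=1760-01-12]
Result: 1760-01-12

Answer: cur=1932-11-30


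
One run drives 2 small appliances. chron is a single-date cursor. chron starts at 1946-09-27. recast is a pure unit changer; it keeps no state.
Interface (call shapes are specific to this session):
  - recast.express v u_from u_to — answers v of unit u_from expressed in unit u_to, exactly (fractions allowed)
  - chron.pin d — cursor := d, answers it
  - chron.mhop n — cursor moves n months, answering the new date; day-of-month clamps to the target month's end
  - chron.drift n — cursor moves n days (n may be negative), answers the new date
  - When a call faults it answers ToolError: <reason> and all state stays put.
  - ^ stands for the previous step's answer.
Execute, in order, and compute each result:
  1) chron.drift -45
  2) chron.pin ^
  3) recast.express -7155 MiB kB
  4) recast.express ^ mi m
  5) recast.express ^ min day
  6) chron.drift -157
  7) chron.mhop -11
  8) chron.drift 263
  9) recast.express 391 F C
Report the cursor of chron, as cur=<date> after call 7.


Answer: cur=1945-04-09

Derivation:
>>> drift -45
  1946-08-13
>>> pin ^
  1946-08-13
>>> express -7155 MiB kB
  -187564032/25
>>> express ^ mi m
  -37731881189376/3125
>>> express ^ min day
  -131013476352/15625
>>> drift -157
  1946-03-09
>>> mhop -11
  1945-04-09
>>> drift 263
  1945-12-28
>>> express 391 F C
  1795/9


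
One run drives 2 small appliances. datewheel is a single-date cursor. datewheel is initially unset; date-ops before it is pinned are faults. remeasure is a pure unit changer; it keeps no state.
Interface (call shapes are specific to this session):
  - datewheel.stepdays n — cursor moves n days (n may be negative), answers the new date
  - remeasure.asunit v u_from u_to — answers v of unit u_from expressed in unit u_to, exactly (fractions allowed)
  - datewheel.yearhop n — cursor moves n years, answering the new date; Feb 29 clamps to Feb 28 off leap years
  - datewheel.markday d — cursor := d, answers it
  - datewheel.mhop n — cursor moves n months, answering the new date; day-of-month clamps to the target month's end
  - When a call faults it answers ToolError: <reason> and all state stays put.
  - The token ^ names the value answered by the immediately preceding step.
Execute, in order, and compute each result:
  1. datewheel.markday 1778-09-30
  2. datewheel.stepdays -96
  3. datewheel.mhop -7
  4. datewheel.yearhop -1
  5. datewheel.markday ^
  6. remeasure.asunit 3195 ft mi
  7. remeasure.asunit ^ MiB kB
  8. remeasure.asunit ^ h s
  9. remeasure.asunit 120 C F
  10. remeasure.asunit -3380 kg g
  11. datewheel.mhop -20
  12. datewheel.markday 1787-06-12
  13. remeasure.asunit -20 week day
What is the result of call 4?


Answer: 1776-11-26

Derivation:
% 1. datewheel.markday(1778-09-30) ~> 1778-09-30
% 2. datewheel.stepdays(-96) ~> 1778-06-26
% 3. datewheel.mhop(-7) ~> 1777-11-26
% 4. datewheel.yearhop(-1) ~> 1776-11-26
% 5. datewheel.markday(^) ~> 1776-11-26
% 6. remeasure.asunit(3195, ft, mi) ~> 213/352
% 7. remeasure.asunit(^, MiB, kB) ~> 872448/1375
% 8. remeasure.asunit(^, h, s) ~> 125632512/55
% 9. remeasure.asunit(120, C, F) ~> 248
% 10. remeasure.asunit(-3380, kg, g) ~> -3380000
% 11. datewheel.mhop(-20) ~> 1775-03-26
% 12. datewheel.markday(1787-06-12) ~> 1787-06-12
% 13. remeasure.asunit(-20, week, day) ~> -140


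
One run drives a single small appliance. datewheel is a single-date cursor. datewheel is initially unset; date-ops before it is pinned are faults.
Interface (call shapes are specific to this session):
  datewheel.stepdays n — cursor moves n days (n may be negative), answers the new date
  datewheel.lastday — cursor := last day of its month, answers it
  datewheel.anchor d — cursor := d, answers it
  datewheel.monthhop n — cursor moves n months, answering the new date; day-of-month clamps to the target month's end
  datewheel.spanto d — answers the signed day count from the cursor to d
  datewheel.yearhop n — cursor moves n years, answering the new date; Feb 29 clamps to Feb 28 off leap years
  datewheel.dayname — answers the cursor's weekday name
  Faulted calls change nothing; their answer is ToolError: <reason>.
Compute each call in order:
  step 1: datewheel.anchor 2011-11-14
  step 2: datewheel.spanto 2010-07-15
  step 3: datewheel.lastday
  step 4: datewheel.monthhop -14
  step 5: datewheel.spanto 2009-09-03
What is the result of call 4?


> anchor d: 2011-11-14
= 2011-11-14
> spanto d: 2010-07-15
= -487
> lastday
= 2011-11-30
> monthhop n: -14
= 2010-09-30
> spanto d: 2009-09-03
= -392

Answer: 2010-09-30


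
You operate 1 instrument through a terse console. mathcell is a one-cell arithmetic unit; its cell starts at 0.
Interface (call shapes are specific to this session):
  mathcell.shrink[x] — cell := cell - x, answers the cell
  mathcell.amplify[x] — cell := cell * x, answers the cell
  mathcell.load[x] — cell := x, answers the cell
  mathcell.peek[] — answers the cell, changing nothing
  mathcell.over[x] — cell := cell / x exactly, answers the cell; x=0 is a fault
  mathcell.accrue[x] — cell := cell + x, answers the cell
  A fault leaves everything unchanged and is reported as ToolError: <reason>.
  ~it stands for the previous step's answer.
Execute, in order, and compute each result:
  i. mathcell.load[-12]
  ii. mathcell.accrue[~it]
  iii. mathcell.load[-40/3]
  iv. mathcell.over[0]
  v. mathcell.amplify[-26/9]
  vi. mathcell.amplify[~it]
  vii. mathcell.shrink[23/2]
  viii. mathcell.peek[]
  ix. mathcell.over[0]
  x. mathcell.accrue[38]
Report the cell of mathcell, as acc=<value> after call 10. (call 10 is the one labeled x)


Answer: acc=2201837/1458

Derivation:
Calling load with x=-12, and see -12.
I try accrue with x=~it, yielding -24.
I call load with x=-40/3, and get -40/3.
Then over with x=0, and get ToolError: division by zero.
I use amplify with x=-26/9, giving 1040/27.
I use amplify with x=~it, and get 1081600/729.
Now I run shrink with x=23/2, and observe 2146433/1458.
Now I run peek(), → 2146433/1458.
I use over with x=0, and observe ToolError: division by zero.
Now I run accrue with x=38, → 2201837/1458.


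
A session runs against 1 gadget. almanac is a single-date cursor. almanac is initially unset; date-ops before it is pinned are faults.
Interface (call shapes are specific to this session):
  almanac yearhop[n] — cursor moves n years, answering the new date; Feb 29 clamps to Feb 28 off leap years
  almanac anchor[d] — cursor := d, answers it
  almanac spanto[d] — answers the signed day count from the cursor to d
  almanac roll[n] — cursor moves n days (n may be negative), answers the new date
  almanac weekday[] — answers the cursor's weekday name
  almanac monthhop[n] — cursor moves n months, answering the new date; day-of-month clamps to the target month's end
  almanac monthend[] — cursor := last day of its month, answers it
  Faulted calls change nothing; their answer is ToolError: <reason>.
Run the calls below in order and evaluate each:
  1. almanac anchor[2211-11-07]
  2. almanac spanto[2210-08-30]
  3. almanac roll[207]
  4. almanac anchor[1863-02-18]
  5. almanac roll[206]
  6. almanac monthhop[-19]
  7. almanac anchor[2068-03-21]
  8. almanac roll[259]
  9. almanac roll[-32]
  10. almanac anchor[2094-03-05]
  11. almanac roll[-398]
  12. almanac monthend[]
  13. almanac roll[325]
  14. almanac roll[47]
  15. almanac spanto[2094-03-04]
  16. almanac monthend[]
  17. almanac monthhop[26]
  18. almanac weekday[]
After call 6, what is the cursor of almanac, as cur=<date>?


-> almanac anchor(d='2211-11-07')
<- 2211-11-07
-> almanac spanto(d='2210-08-30')
<- -434
-> almanac roll(n='207')
<- 2212-06-01
-> almanac anchor(d='1863-02-18')
<- 1863-02-18
-> almanac roll(n='206')
<- 1863-09-12
-> almanac monthhop(n='-19')
<- 1862-02-12
-> almanac anchor(d='2068-03-21')
<- 2068-03-21
-> almanac roll(n='259')
<- 2068-12-05
-> almanac roll(n='-32')
<- 2068-11-03
-> almanac anchor(d='2094-03-05')
<- 2094-03-05
-> almanac roll(n='-398')
<- 2093-01-31
-> almanac monthend()
<- 2093-01-31
-> almanac roll(n='325')
<- 2093-12-22
-> almanac roll(n='47')
<- 2094-02-07
-> almanac spanto(d='2094-03-04')
<- 25
-> almanac monthend()
<- 2094-02-28
-> almanac monthhop(n='26')
<- 2096-04-28
-> almanac weekday()
<- Saturday

Answer: cur=1862-02-12


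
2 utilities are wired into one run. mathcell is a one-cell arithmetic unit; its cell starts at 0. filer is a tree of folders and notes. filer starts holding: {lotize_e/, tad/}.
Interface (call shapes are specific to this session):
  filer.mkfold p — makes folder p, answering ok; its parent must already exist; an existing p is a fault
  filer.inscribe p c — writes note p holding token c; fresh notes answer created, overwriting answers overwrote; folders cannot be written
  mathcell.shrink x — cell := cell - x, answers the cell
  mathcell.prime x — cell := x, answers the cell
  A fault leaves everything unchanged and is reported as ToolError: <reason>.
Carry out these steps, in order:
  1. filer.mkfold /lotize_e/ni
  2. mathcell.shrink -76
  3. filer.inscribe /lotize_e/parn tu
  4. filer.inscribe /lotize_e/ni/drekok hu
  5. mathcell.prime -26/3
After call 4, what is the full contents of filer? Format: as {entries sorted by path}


Answer: {lotize_e/, lotize_e/ni/, lotize_e/ni/drekok=hu, lotize_e/parn=tu, tad/}

Derivation:
>>> filer.mkfold p=/lotize_e/ni
  ok
>>> mathcell.shrink x=-76
  76
>>> filer.inscribe p=/lotize_e/parn c=tu
  created
>>> filer.inscribe p=/lotize_e/ni/drekok c=hu
  created
>>> mathcell.prime x=-26/3
  -26/3


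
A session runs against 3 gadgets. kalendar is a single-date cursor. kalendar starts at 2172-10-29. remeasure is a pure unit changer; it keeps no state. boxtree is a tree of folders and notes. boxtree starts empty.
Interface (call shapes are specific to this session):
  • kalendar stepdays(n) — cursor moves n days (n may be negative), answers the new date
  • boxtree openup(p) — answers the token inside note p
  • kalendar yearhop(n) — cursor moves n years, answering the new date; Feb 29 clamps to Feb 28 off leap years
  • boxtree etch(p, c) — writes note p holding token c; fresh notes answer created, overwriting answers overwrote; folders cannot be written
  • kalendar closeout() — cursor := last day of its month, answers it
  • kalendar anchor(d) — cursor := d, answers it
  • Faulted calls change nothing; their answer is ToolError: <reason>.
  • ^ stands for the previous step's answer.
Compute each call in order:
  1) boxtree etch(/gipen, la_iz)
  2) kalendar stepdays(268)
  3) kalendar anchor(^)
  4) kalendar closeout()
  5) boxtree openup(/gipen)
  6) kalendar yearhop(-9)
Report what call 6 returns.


Answer: 2164-07-31

Derivation:
Do: boxtree etch[p→/gipen; c→la_iz]
See: created
Do: kalendar stepdays[n→268]
See: 2173-07-24
Do: kalendar anchor[d→^]
See: 2173-07-24
Do: kalendar closeout[]
See: 2173-07-31
Do: boxtree openup[p→/gipen]
See: la_iz
Do: kalendar yearhop[n→-9]
See: 2164-07-31


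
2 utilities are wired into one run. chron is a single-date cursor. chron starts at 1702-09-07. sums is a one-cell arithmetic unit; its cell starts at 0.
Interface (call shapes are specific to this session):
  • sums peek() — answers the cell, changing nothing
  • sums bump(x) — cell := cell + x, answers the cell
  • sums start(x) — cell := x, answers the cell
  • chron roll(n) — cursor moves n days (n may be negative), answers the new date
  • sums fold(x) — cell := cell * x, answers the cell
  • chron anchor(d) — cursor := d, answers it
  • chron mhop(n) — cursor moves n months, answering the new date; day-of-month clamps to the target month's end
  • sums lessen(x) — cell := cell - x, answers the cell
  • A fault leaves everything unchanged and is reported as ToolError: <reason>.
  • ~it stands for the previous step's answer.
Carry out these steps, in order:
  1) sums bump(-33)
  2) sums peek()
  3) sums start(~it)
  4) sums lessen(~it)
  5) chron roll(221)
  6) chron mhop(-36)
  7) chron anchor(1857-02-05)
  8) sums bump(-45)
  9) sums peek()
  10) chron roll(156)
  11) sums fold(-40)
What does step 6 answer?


Answer: 1700-04-16

Derivation:
Calling sums bump using -33, giving -33.
I run sums peek, and see -33.
I try sums start using ~it, yielding -33.
Next I call sums lessen using ~it, and see 0.
Using chron roll using 221, yielding 1703-04-16.
I use chron mhop using -36, giving 1700-04-16.
Now I run chron anchor using 1857-02-05, giving 1857-02-05.
Then sums bump using -45, which returns -45.
Now I run sums peek, and observe -45.
Then chron roll using 156, and observe 1857-07-11.
I call sums fold using -40, — result: 1800.


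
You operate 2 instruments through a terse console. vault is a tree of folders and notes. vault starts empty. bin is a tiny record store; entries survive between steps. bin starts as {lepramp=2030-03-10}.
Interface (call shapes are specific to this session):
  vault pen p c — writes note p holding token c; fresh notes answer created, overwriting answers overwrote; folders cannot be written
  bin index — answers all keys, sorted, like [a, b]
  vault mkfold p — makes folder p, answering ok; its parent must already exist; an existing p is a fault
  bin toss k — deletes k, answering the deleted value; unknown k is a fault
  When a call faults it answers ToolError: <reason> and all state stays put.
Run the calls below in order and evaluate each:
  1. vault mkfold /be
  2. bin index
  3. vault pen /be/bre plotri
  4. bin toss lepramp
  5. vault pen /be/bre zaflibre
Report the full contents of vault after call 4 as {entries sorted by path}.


I use vault mkfold using p='/be', and see ok.
I call bin index, giving [lepramp].
I invoke vault pen using p='/be/bre', c='plotri', → created.
Now I run bin toss using k='lepramp', and observe 2030-03-10.
I use vault pen using p='/be/bre', c='zaflibre', giving overwrote.

Answer: {be/, be/bre=plotri}


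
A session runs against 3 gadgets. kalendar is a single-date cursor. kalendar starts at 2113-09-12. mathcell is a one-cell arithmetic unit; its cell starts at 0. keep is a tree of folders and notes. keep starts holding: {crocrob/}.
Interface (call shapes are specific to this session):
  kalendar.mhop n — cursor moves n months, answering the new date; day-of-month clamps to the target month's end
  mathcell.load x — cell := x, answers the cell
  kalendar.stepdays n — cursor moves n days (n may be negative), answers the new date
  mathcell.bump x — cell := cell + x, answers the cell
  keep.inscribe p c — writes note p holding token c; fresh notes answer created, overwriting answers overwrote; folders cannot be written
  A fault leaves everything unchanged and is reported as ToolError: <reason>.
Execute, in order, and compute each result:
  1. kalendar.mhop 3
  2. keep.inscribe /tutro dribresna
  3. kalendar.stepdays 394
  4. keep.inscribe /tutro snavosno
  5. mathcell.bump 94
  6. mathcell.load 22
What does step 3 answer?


-> mhop(n→3)
<- 2113-12-12
-> inscribe(p→/tutro, c→dribresna)
<- created
-> stepdays(n→394)
<- 2115-01-10
-> inscribe(p→/tutro, c→snavosno)
<- overwrote
-> bump(x→94)
<- 94
-> load(x→22)
<- 22

Answer: 2115-01-10
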